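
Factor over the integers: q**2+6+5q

Two integers with product 6 and sum 5 are 3 and 2.

(q+2)(q+3)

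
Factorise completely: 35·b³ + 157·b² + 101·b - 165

Testing divisors of the constant over divisors of the leading coefficient, b = -3 is a root, giving the factor (b + 3) and quotient 35·b² + 52·b - 55.
The remaining quadratic factors as (7·b - 5)(5·b + 11).

(5·b + 11)·(7·b - 5)·(b + 3)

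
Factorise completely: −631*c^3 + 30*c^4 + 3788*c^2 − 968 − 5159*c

(5*c − 11)*(6*c + 1)*(c − 11)*(c − 8)

By the rational root theorem, c = 11 is a root, so (c − 11) is a factor; dividing leaves 30*c^3 − 301*c^2 + 477*c + 88.
Next, c = 8 is a root, giving the factor (c − 8) and quotient 30*c^2 − 61*c − 11.
The remaining quadratic factors as (6*c + 1)(5*c − 11).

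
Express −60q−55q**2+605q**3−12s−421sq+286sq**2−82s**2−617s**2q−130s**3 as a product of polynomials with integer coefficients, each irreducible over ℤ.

−(10s−11q+4)(13s+11q+3)(s+5q)

Group: 13s(−10s**2−39sq−4s+55q**2−20q) + (11q+3)(−10s**2−39sq−4s+55q**2−20q); both groups contain (−10s**2−39sq−4s+55q**2−20q), so (13s+11q+3) is a factor with cofactor −10s**2−39sq−4s+55q**2−20q.
The cofactor groups again: −10s**2−39sq−4s+55q**2−20q = −s(10s−11q+4) − 5q(10s−11q+4); both groups contain (10s−11q+4), giving −(s+5q)(10s−11q+4).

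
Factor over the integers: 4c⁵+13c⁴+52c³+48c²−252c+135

Testing divisors of the constant over divisors of the leading coefficient, c = −3 is a root, giving the factor (c+3) and quotient 4c⁴+c³+49c²−99c+45.
Then c = 3/4 is a root, so (4c−3) divides it; the quotient is c³+c²+13c−15.
Continuing, c = 1 is a root, giving the factor (c−1) and quotient c²+2c+15.
The quadratic c²+2c+15 has discriminant −56 < 0 and is irreducible over ℤ.

(4c−3)(c+3)(c−1)(c²+2c+15)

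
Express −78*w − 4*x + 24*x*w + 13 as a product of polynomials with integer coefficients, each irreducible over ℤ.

Group as (24*x*w − 4*x) + (−78*w + 13) = 4*x*(6*w − 1) − 13*(6*w − 1).
Both groups share the factor (6*w − 1).

(4*x − 13)*(6*w − 1)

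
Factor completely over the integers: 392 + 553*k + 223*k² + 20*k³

(4*k + 7)*(5*k + 7)*(k + 8)

Trying the rational-root candidates, k = -7/5 is a root, giving the factor (5*k + 7) and quotient 4*k² + 39*k + 56.
The remaining quadratic factors as (k + 8)(4*k + 7).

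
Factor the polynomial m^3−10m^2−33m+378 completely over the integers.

Trying the rational-root candidates, m = 7 is a root, so (m−7) divides it; the quotient is m^2−3m−54.
The remaining quadratic factors as (m+6)(m−9).

(m+6)(m−7)(m−9)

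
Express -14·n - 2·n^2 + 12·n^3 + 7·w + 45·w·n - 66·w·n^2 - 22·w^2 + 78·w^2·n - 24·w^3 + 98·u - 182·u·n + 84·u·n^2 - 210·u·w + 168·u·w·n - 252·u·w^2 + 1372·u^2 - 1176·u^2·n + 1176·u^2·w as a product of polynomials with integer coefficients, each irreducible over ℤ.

Group: 6·w·(196·u^2 - 42·u·w - 14·u·n + 14·u - 4·w^2 + 9·w·n + w - 2·n^2 - 2·n) + (-6·n + 7)·(196·u^2 - 42·u·w - 14·u·n + 14·u - 4·w^2 + 9·w·n + w - 2·n^2 - 2·n); both groups contain (196·u^2 - 42·u·w - 14·u·n + 14·u - 4·w^2 + 9·w·n + w - 2·n^2 - 2·n), so (6·w - 6·n + 7) is a factor with cofactor 196·u^2 - 42·u·w - 14·u·n + 14·u - 4·w^2 + 9·w·n + w - 2·n^2 - 2·n.
The cofactor groups again: 196·u^2 - 42·u·w - 14·u·n + 14·u - 4·w^2 + 9·w·n + w - 2·n^2 - 2·n = 14·u·(14·u - 4·w + n + 1) + (w - 2·n)·(14·u - 4·w + n + 1); both groups contain (14·u - 4·w + n + 1), giving (14·u + w - 2·n)·(14·u - 4·w + n + 1).

(14·u + w - 2·n)·(6·w - 6·n + 7)·(14·u - 4·w + n + 1)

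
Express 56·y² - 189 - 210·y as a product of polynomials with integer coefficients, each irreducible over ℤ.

7·(2·y - 9)·(4·y + 3)

Pull out the common factor 7, then factor the remaining trinomial.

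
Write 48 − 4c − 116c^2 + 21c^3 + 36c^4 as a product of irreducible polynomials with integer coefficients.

Trying the rational-root candidates, c = 4/3 is a root, so (3c − 4) divides it; the quotient is 12c^3 + 23c^2 − 8c − 12.
Next, c = −2/3 is a root, so (3c + 2) is a factor; dividing leaves 4c^2 + 5c − 6.
The remaining quadratic factors as (c + 2)(4c − 3).

(3c + 2)(3c − 4)(4c − 3)(c + 2)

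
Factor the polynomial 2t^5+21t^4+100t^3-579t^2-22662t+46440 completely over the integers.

(2t-15)(t+12)(t-2)(t^2+8t+129)

Among the possible rational roots, t = 15/2 is a root, giving the factor (2t-15) and quotient t^4+18t^3+185t^2+1098t-3096.
Next, t = 2 is a root, so (t-2) divides it; the quotient is t^3+20t^2+225t+1548.
Next, t = -12 is a root, so (t+12) divides it; the quotient is t^2+8t+129.
The quadratic t^2+8t+129 has discriminant -452 < 0 and is irreducible over ℤ.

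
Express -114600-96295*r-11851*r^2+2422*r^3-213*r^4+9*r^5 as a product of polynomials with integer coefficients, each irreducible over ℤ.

(3*r+5)*(3*r+8)*(r-15)*(r^2-13*r+191)

Trying the rational-root candidates, r = -5/3 is a root, so (3*r+5) is a factor; dividing leaves 3*r^4-76*r^3+934*r^2-5507*r-22920.
Then r = 15 is a root, so (r-15) divides it; the quotient is 3*r^3-31*r^2+469*r+1528.
Next, r = -8/3 is a root, giving the factor (3*r+8) and quotient r^2-13*r+191.
The quadratic r^2-13*r+191 has discriminant -595 < 0 and is irreducible over ℤ.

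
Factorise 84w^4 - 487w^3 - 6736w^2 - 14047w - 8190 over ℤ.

Trying the rational-root candidates, w = 13 is a root, so (w - 13) is a factor; dividing leaves 84w^3 + 605w^2 + 1129w + 630.
Then w = -9/7 is a root, so (7w + 9) is a factor; dividing leaves 12w^2 + 71w + 70.
The remaining quadratic factors as (4w + 5)(3w + 14).

(3w + 14)(4w + 5)(7w + 9)(w - 13)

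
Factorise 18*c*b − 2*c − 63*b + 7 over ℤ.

Group as (18*c*b − 2*c) + (−63*b + 7) = 2*c*(9*b − 1) − 7*(9*b − 1).
Both groups share the factor (9*b − 1).

(2*c − 7)*(9*b − 1)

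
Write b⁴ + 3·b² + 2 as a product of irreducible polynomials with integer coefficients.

Substitute u = b² to get a quadratic in u, then factor.
b² + 2 is irreducible over ℤ (always positive, so no real roots).
b² + 1 is irreducible over ℤ (sum of squares).

(b² + 1)·(b² + 2)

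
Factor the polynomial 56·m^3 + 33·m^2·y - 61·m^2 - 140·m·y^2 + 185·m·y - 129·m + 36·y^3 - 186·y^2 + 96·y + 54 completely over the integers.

Group: m·(56·m^2 - 79·m·y + 51·m + 18·y^2 - 75·y - 27) + (2·y - 2)·(56·m^2 - 79·m·y + 51·m + 18·y^2 - 75·y - 27); both groups contain (56·m^2 - 79·m·y + 51·m + 18·y^2 - 75·y - 27), so (m + 2·y - 2) is a factor with cofactor 56·m^2 - 79·m·y + 51·m + 18·y^2 - 75·y - 27.
The cofactor groups again: 56·m^2 - 79·m·y + 51·m + 18·y^2 - 75·y - 27 = 7·m·(8·m - 9·y - 3) + (-2·y + 9)·(8·m - 9·y - 3); both groups contain (8·m - 9·y - 3), giving (7·m - 2·y + 9)·(8·m - 9·y - 3).

(7·m - 2·y + 9)·(8·m - 9·y - 3)·(m + 2·y - 2)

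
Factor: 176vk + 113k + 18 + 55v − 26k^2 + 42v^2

(14v − 2k + 9)(3v + 13k + 2)

Group: 14v(3v + 13k + 2) + (−2k + 9)(3v + 13k + 2); both groups contain (3v + 13k + 2).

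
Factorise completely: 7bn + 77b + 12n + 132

Group as (7bn + 77b) + (12n + 132) = 7b(n + 11) + 12(n + 11).
Both groups share the factor (n + 11).

(7b + 12)(n + 11)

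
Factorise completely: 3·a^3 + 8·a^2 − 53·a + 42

Among the possible rational roots, a = 7/3 is a root, so (3·a − 7) divides it; the quotient is a^2 + 5·a − 6.
The remaining quadratic factors as (a − 1)(a + 6).

(3·a − 7)·(a + 6)·(a − 1)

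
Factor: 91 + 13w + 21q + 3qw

Group as (3qw + 21q) + (13w + 91) = 3q(w + 7) + 13(w + 7).
Both groups share the factor (w + 7).

(3q + 13)(w + 7)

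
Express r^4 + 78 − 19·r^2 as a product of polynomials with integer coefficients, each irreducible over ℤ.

Substitute u = r^2 to get a quadratic in u, then factor.
r^2 − 13 is irreducible over ℤ (13 is not a perfect square).
r^2 − 6 is irreducible over ℤ (6 is not a perfect square).

(r^2 − 13)·(r^2 − 6)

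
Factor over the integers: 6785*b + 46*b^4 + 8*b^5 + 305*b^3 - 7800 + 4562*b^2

(2*b + 5)*(4*b - 3)*(b + 8)*(b^2 - 4*b + 65)

Testing divisors of the constant over divisors of the leading coefficient, b = -8 is a root, giving the factor (b + 8) and quotient 8*b^4 - 18*b^3 + 449*b^2 + 970*b - 975.
Then b = 3/4 is a root, giving the factor (4*b - 3) and quotient 2*b^3 - 3*b^2 + 110*b + 325.
Next, b = -5/2 is a root, so (2*b + 5) is a factor; dividing leaves b^2 - 4*b + 65.
The quadratic b^2 - 4*b + 65 has discriminant -244 < 0 and is irreducible over ℤ.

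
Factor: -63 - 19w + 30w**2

(5w - 9)(6w + 7)

Need a pair with product 30·(-63) = -1890 and sum -19: that's 35 and -54.
Split the middle term: 30w**2 + 35w - 54w - 63 = 5w(6w + 7) - 9(6w + 7).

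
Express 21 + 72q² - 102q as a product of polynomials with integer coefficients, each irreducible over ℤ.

Pull out the common factor 3, then factor the remaining trinomial.

3(4q - 1)(6q - 7)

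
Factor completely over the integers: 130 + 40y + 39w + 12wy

(3w + 10)(4y + 13)

Group as (12wy + 39w) + (40y + 130) = 3w(4y + 13) + 10(4y + 13).
Both groups share the factor (4y + 13).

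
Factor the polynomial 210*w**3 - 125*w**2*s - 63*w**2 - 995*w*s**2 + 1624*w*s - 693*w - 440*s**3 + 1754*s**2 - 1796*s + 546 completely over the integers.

(3*w - 8*s + 6)*(7*w + 11*s - 7)*(10*w + 5*s - 13)

Group: 7*w*(30*w**2 - 65*w*s + 21*w - 40*s**2 + 134*s - 78) + (11*s - 7)*(30*w**2 - 65*w*s + 21*w - 40*s**2 + 134*s - 78); both groups contain (30*w**2 - 65*w*s + 21*w - 40*s**2 + 134*s - 78), so (7*w + 11*s - 7) is a factor with cofactor 30*w**2 - 65*w*s + 21*w - 40*s**2 + 134*s - 78.
The cofactor groups again: 30*w**2 - 65*w*s + 21*w - 40*s**2 + 134*s - 78 = 10*w*(3*w - 8*s + 6) + (5*s - 13)*(3*w - 8*s + 6); both groups contain (3*w - 8*s + 6), giving (10*w + 5*s - 13)*(3*w - 8*s + 6).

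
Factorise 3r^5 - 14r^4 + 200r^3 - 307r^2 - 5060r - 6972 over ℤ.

(3r + 7)(r + 2)(r - 6)(r^2 - 3r + 83)

Among the possible rational roots, r = 6 is a root, so (r - 6) is a factor; dividing leaves 3r^4 + 4r^3 + 224r^2 + 1037r + 1162.
Then r = -7/3 is a root, so (3r + 7) divides it; the quotient is r^3 - r^2 + 77r + 166.
Next, r = -2 is a root, so (r + 2) divides it; the quotient is r^2 - 3r + 83.
The quadratic r^2 - 3r + 83 has discriminant -323 < 0 and is irreducible over ℤ.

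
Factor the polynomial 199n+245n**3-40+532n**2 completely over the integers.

(5n+8)(7n+5)(7n-1)

Trying the rational-root candidates, n = -8/5 is a root, so (5n+8) is a factor; dividing leaves 49n**2+28n-5.
The remaining quadratic factors as (7n+5)(7n-1).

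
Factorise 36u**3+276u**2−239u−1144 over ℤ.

(6u+11)(6u−13)(u+8)

By the rational root theorem, u = 13/6 is a root, so (6u−13) is a factor; dividing leaves 6u**2+59u+88.
The remaining quadratic factors as (6u+11)(u+8).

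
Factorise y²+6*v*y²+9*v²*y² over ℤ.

Factor out y² first: what remains is 9*v²+6*v+1.
Recognize a perfect-square trinomial with the parts 1 and 3*v.

y²*(3*v+1)²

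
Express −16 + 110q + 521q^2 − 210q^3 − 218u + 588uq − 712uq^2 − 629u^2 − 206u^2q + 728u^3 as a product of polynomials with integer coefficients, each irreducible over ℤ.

(8u − 10q + 1)(7u + 3q − 8)(13u + 7q + 2)

Group: 8u(91u^2 + 88uq − 90u + 21q^2 − 50q − 16) + (−10q + 1)(91u^2 + 88uq − 90u + 21q^2 − 50q − 16); both groups contain (91u^2 + 88uq − 90u + 21q^2 − 50q − 16), so (8u − 10q + 1) is a factor with cofactor 91u^2 + 88uq − 90u + 21q^2 − 50q − 16.
The cofactor groups again: 91u^2 + 88uq − 90u + 21q^2 − 50q − 16 = 7u(13u + 7q + 2) + (3q − 8)(13u + 7q + 2); both groups contain (13u + 7q + 2), giving (7u + 3q − 8)(13u + 7q + 2).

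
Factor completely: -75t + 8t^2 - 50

Need a pair with product 8·(-50) = -400 and sum -75: that's -80 and 5.
Split the middle term: 8t^2 - 80t + 5t - 50 = 8t(t - 10) + 5(t - 10).

(8t + 5)(t - 10)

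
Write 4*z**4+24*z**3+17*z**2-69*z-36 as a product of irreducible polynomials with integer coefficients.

(2*z+1)*(2*z-3)*(z+3)*(z+4)

By the rational root theorem, z = -4 is a root, so (z+4) divides it; the quotient is 4*z**3+8*z**2-15*z-9.
Next, z = 3/2 is a root, so (2*z-3) divides it; the quotient is 2*z**2+7*z+3.
The remaining quadratic factors as (2*z+1)(z+3).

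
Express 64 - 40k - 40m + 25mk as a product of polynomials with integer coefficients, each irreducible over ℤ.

Group as (25mk - 40m) + (-40k + 64) = 5m(5k - 8) - 8(5k - 8).
Both groups share the factor (5k - 8).

(5k - 8)(5m - 8)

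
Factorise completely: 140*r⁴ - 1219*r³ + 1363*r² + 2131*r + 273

(4*r + 3)*(5*r - 13)*(7*r + 1)*(r - 7)

Among the possible rational roots, r = -3/4 is a root, giving the factor (4*r + 3) and quotient 35*r³ - 331*r² + 589*r + 91.
Then r = -1/7 is a root, so (7*r + 1) divides it; the quotient is 5*r² - 48*r + 91.
The remaining quadratic factors as (5*r - 13)(r - 7).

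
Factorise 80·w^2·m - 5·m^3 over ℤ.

Factor out 5·m, leaving 16·w^2 - m^2, which is a difference of two squares.

5·m·(4·w - m)·(4·w + m)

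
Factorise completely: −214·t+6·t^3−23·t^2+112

Among the possible rational roots, t = 1/2 is a root, giving the factor (2·t−1) and quotient 3·t^2−10·t−112.
The remaining quadratic factors as (3·t+14)(t−8).

(2·t−1)·(3·t+14)·(t−8)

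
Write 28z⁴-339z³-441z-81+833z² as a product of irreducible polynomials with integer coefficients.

Among the possible rational roots, z = 1 is a root, giving the factor (z-1) and quotient 28z³-311z²+522z+81.
Then z = 9 is a root, so (z-9) divides it; the quotient is 28z²-59z-9.
The remaining quadratic factors as (7z+1)(4z-9).

(4z-9)(7z+1)(z-1)(z-9)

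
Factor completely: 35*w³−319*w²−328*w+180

By the rational root theorem, w = 2/5 is a root, so (5*w−2) divides it; the quotient is 7*w²−61*w−90.
The remaining quadratic factors as (w−10)(7*w+9).

(5*w−2)*(7*w+9)*(w−10)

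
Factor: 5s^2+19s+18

(5s+9)(s+2)

Need a pair with product 5·18 = 90 and sum 19: that's 10 and 9.
Split the middle term: 5s^2+10s + 9s+18 = 5s(s+2) + 9(s+2).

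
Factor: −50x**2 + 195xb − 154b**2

−(10x − 11b)(5x − 14b)

Group: −10x(5x − 14b) + 11b(5x − 14b); both groups contain (5x − 14b).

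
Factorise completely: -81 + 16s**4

Write as (4s**2)² − (9)², then factor 4s**2 - 9 once more.

(2s + 3)(2s - 3)(4s**2 + 9)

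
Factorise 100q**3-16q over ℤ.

Factor out 4q, leaving 25q**2-4, which is a difference of two squares.

4q(5q+2)(5q-2)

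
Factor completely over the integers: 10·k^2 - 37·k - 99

(2·k - 11)·(5·k + 9)

Need a pair with product 10·(-99) = -990 and sum -37: that's -55 and 18.
Split the middle term: 10·k^2 - 55·k + 18·k - 99 = 5·k·(2·k - 11) + 9·(2·k - 11).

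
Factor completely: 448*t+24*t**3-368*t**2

8*t*(3*t-4)*(t-14)

Pull out the common factor 8*t, then factor the remaining trinomial.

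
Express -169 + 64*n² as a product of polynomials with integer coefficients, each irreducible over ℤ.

Need a pair with product 64·(-169) = -10816 and sum 0: that's 104 and -104.
Split the middle term: 64*n² + 104*n - 104*n - 169 = 8*n*(8*n + 13) - 13*(8*n + 13).

(8*n + 13)*(8*n - 13)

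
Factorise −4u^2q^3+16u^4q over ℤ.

4qu^2(2u−q)(2u+q)

Pull out the common factor 4u^2q; 4u^2−q^2 is a difference of squares.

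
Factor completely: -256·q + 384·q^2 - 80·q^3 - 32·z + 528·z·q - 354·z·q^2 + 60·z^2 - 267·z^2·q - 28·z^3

Group: 4·z·(-7·z^2 - 58·z·q + 8·z - 16·q^2 + 64·q) + (5·q - 4)·(-7·z^2 - 58·z·q + 8·z - 16·q^2 + 64·q); both groups contain (-7·z^2 - 58·z·q + 8·z - 16·q^2 + 64·q), so (4·z + 5·q - 4) is a factor with cofactor -7·z^2 - 58·z·q + 8·z - 16·q^2 + 64·q.
The cofactor groups again: -7·z^2 - 58·z·q + 8·z - 16·q^2 + 64·q = -7·z·(z + 8·q) + (-2·q + 8)·(z + 8·q); both groups contain (z + 8·q), giving -(7·z + 2·q - 8)·(z + 8·q).

-(7·z + 2·q - 8)·(4·z + 5·q - 4)·(z + 8·q)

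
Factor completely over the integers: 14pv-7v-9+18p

Group as (14pv+18p) + (-7v-9) = 2p(7v+9) - (7v+9).
Both groups share the factor (7v+9).

(2p-1)(7v+9)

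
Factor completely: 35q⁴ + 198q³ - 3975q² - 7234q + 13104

Testing divisors of the constant over divisors of the leading coefficient, q = -14/5 is a root, giving the factor (5q + 14) and quotient 7q³ + 20q² - 851q + 936.
Next, q = 8/7 is a root, so (7q - 8) divides it; the quotient is q² + 4q - 117.
The remaining quadratic factors as (q - 9)(q + 13).

(5q + 14)(7q - 8)(q + 13)(q - 9)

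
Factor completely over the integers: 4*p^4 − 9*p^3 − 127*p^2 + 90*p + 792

By the rational root theorem, p = −11/4 is a root, so (4*p + 11) is a factor; dividing leaves p^3 − 5*p^2 − 18*p + 72.
Continuing, p = 3 is a root, giving the factor (p − 3) and quotient p^2 − 2*p − 24.
The remaining quadratic factors as (p − 6)(p + 4).

(4*p + 11)*(p + 4)*(p − 3)*(p − 6)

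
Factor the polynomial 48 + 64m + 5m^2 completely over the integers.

(5m + 4)(m + 12)

Need a pair with product 5·48 = 240 and sum 64: that's 60 and 4.
Split the middle term: 5m^2 + 60m + 4m + 48 = 5m(m + 12) + 4(m + 12).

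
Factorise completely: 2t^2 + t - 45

Need a pair with product 2·(-45) = -90 and sum 1: that's 10 and -9.
Split the middle term: 2t^2 + 10t - 9t - 45 = 2t(t + 5) - 9(t + 5).

(2t - 9)(t + 5)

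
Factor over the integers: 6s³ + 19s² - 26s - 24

(2s - 3)(3s + 2)(s + 4)

Testing divisors of the constant over divisors of the leading coefficient, s = 3/2 is a root, giving the factor (2s - 3) and quotient 3s² + 14s + 8.
The remaining quadratic factors as (s + 4)(3s + 2).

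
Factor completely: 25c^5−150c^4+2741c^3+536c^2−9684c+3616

Testing divisors of the constant over divisors of the leading coefficient, c = 8/5 is a root, so (5c−8) is a factor; dividing leaves 5c^4−22c^3+513c^2+928c−452.
Next, c = −2 is a root, so (c+2) divides it; the quotient is 5c^3−32c^2+577c−226.
Next, c = 2/5 is a root, so (5c−2) divides it; the quotient is c^2−6c+113.
The quadratic c^2−6c+113 has discriminant −416 < 0 and is irreducible over ℤ.

(5c−2)(5c−8)(c+2)(c^2−6c+113)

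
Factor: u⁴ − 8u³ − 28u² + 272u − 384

(u + 6)(u − 2)(u − 4)(u − 8)

Trying the rational-root candidates, u = 4 is a root, giving the factor (u − 4) and quotient u³ − 4u² − 44u + 96.
Next, u = 8 is a root, giving the factor (u − 8) and quotient u² + 4u − 12.
The remaining quadratic factors as (u − 2)(u + 6).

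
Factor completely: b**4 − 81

(b + 3)(b − 3)(b**2 + 9)

Write as (b**2)² − (9)², then factor b**2 − 9 once more.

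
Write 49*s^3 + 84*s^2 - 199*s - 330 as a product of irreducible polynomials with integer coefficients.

(7*s + 11)*(7*s + 15)*(s - 2)

Testing divisors of the constant over divisors of the leading coefficient, s = -11/7 is a root, so (7*s + 11) divides it; the quotient is 7*s^2 + s - 30.
The remaining quadratic factors as (7*s + 15)(s - 2).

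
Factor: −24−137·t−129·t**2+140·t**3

(4·t+1)·(5·t−8)·(7·t+3)

By the rational root theorem, t = −3/7 is a root, giving the factor (7·t+3) and quotient 20·t**2−27·t−8.
The remaining quadratic factors as (4·t+1)(5·t−8).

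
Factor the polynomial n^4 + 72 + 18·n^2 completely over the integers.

Substitute u = n^2 to get a quadratic in u, then factor.
n^2 + 6 is irreducible over ℤ (always positive, so no real roots).
n^2 + 12 is irreducible over ℤ (always positive, so no real roots).

(n^2 + 12)·(n^2 + 6)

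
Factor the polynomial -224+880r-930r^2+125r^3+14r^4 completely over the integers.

(2r-1)(7r-4)(r+14)(r-4)

By the rational root theorem, r = -14 is a root, giving the factor (r+14) and quotient 14r^3-71r^2+64r-16.
Continuing, r = 4 is a root, so (r-4) divides it; the quotient is 14r^2-15r+4.
The remaining quadratic factors as (7r-4)(2r-1).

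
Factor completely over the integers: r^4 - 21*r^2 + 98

Substitute u = r^2 to get a quadratic in u, then factor.
r^2 - 7 is irreducible over ℤ (7 is not a perfect square).
r^2 - 14 is irreducible over ℤ (14 is not a perfect square).

(r^2 - 14)*(r^2 - 7)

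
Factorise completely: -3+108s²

Factor out 3, leaving 36s²-1, which is a difference of two squares.

3(6s+1)(6s-1)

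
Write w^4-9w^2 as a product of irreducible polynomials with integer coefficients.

Factor out w^2 first: what remains is w^2-9.
Recognize a difference of squares with the parts w and 3.

w^2(w+3)(w-3)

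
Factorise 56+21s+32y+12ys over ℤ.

Group as (12ys+32y) + (21s+56) = 4y(3s+8) + 7(3s+8).
Both groups share the factor (3s+8).

(3s+8)(4y+7)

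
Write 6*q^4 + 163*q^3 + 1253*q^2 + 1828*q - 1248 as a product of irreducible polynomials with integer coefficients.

(2*q - 1)*(3*q + 8)*(q + 12)*(q + 13)

Among the possible rational roots, q = -13 is a root, so (q + 13) is a factor; dividing leaves 6*q^3 + 85*q^2 + 148*q - 96.
Then q = -12 is a root, so (q + 12) divides it; the quotient is 6*q^2 + 13*q - 8.
The remaining quadratic factors as (2*q - 1)(3*q + 8).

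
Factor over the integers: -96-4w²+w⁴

(w²+8)(w²-12)

Substitute u = w² to get a quadratic in u, then factor.
w²+8 is irreducible over ℤ (always positive, so no real roots).
w²-12 is irreducible over ℤ (12 is not a perfect square).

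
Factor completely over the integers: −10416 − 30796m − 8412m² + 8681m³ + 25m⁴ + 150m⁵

(5m + 2)(5m − 12)(6m + 7)(m² + m + 62)

Testing divisors of the constant over divisors of the leading coefficient, m = 12/5 is a root, so (5m − 12) divides it; the quotient is 30m⁴ + 77m³ + 1921m² + 2928m + 868.
Next, m = −2/5 is a root, so (5m + 2) is a factor; dividing leaves 6m³ + 13m² + 379m + 434.
Continuing, m = −7/6 is a root, so (6m + 7) is a factor; dividing leaves m² + m + 62.
The quadratic m² + m + 62 has discriminant −247 < 0 and is irreducible over ℤ.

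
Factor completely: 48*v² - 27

Every term has a factor of 3. Then 16*v² - 9 = (4*v)² − (3)².

3*(4*v + 3)*(4*v - 3)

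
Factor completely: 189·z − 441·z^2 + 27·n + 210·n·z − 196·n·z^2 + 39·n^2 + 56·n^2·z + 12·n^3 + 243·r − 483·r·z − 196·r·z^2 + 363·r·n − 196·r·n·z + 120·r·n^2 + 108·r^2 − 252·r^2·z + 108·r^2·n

Group: 4·r·(27·r·n − 63·r·z + 27·r + 3·n^2 + 14·n·z + 3·n − 49·z^2 + 21·z) + (4·n + 9)·(27·r·n − 63·r·z + 27·r + 3·n^2 + 14·n·z + 3·n − 49·z^2 + 21·z); both groups contain (27·r·n − 63·r·z + 27·r + 3·n^2 + 14·n·z + 3·n − 49·z^2 + 21·z), so (4·r + 4·n + 9) is a factor with cofactor 27·r·n − 63·r·z + 27·r + 3·n^2 + 14·n·z + 3·n − 49·z^2 + 21·z.
The cofactor groups again: 27·r·n − 63·r·z + 27·r + 3·n^2 + 14·n·z + 3·n − 49·z^2 + 21·z = 3·n·(9·r + n + 7·z) + (−7·z + 3)·(9·r + n + 7·z); both groups contain (9·r + n + 7·z), giving (3·n − 7·z + 3)·(9·r + n + 7·z).

(3·n − 7·z + 3)·(4·r + 4·n + 9)·(9·r + n + 7·z)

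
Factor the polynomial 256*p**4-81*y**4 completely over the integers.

(4*p)⁴ − (3*y)⁴ = ((4*p)² − (3*y)²)((4*p)² + (3*y)²); the first factor splits again, the second (16*p**2+9*y**2) is irreducible.

(4*p+3*y)*(4*p-3*y)*(16*p**2+9*y**2)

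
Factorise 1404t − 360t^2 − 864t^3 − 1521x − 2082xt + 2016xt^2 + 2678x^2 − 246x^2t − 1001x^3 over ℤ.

Group: 7x(−143x^2 + 210xt + 117x − 72t^2 − 108t) + (12t − 13)(−143x^2 + 210xt + 117x − 72t^2 − 108t); both groups contain (−143x^2 + 210xt + 117x − 72t^2 − 108t), so (7x + 12t − 13) is a factor with cofactor −143x^2 + 210xt + 117x − 72t^2 − 108t.
The cofactor groups again: −143x^2 + 210xt + 117x − 72t^2 − 108t = −11x(13x − 12t) + (6t + 9)(13x − 12t); both groups contain (13x − 12t), giving −(11x − 6t − 9)(13x − 12t).

−(13x − 12t)(11x − 6t − 9)(7x + 12t − 13)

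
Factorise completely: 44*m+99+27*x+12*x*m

Group as (12*x*m+27*x) + (44*m+99) = 3*x*(4*m+9) + 11*(4*m+9).
Both groups share the factor (4*m+9).

(3*x+11)*(4*m+9)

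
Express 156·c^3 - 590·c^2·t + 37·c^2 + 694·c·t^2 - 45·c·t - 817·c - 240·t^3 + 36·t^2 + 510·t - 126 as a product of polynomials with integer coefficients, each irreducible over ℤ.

Group: 3·c·(52·c^2 - 110·c·t - 109·c + 48·t^2 + 60·t - 18) + (-5·t + 7)·(52·c^2 - 110·c·t - 109·c + 48·t^2 + 60·t - 18); both groups contain (52·c^2 - 110·c·t - 109·c + 48·t^2 + 60·t - 18), so (3·c - 5·t + 7) is a factor with cofactor 52·c^2 - 110·c·t - 109·c + 48·t^2 + 60·t - 18.
The cofactor groups again: 52·c^2 - 110·c·t - 109·c + 48·t^2 + 60·t - 18 = 13·c·(4·c - 6·t - 9) + (-8·t + 2)·(4·c - 6·t - 9); both groups contain (4·c - 6·t - 9), giving (13·c - 8·t + 2)·(4·c - 6·t - 9).

(13·c - 8·t + 2)·(3·c - 5·t + 7)·(4·c - 6·t - 9)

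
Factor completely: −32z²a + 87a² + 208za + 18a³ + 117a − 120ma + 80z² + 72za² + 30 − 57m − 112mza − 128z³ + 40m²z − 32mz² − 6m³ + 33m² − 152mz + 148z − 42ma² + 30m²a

Group: 2m(−3m² + 8mz + 12ma + 9m + 16z² − 20z − 9a² − 21a − 6) + (−8z − 2a − 5)(−3m² + 8mz + 12ma + 9m + 16z² − 20z − 9a² − 21a − 6); both groups contain (−3m² + 8mz + 12ma + 9m + 16z² − 20z − 9a² − 21a − 6), so (2m − 8z − 2a − 5) is a factor with cofactor −3m² + 8mz + 12ma + 9m + 16z² − 20z − 9a² − 21a − 6.
The cofactor groups again: −3m² + 8mz + 12ma + 9m + 16z² − 20z − 9a² − 21a − 6 = −m(3m + 4z − 3a − 6) + (4z + 3a + 1)(3m + 4z − 3a − 6); both groups contain (3m + 4z − 3a − 6), giving −(m − 4z − 3a − 1)(3m + 4z − 3a − 6).

−(2m − 8z − 2a − 5)(3m + 4z − 3a − 6)(m − 4z − 3a − 1)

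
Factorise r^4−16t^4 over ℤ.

(r+2t)(r−2t)(r^2+4t^2)

Write as (r^2)² − (4t^2)², then factor r^2−4t^2 once more.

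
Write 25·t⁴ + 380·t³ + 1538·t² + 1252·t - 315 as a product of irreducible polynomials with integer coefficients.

(5·t + 7)·(5·t - 1)·(t + 5)·(t + 9)

Among the possible rational roots, t = -7/5 is a root, so (5·t + 7) divides it; the quotient is 5·t³ + 69·t² + 211·t - 45.
Next, t = -5 is a root, giving the factor (t + 5) and quotient 5·t² + 44·t - 9.
The remaining quadratic factors as (5·t - 1)(t + 9).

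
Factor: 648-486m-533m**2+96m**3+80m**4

(4m+9)(4m-9)(5m-4)(m+2)

Trying the rational-root candidates, m = -2 is a root, so (m+2) is a factor; dividing leaves 80m**3-64m**2-405m+324.
Then m = 9/4 is a root, giving the factor (4m-9) and quotient 20m**2+29m-36.
The remaining quadratic factors as (4m+9)(5m-4).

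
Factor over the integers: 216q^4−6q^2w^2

Pull out the common factor 6q^2; 36q^2−w^2 is a difference of squares.

6q^2(6q+w)(6q−w)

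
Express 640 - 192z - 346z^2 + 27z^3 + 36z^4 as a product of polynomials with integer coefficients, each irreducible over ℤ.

(3z + 8)(3z - 8)(4z - 5)(z + 2)

Trying the rational-root candidates, z = -2 is a root, giving the factor (z + 2) and quotient 36z^3 - 45z^2 - 256z + 320.
Continuing, z = -8/3 is a root, so (3z + 8) divides it; the quotient is 12z^2 - 47z + 40.
The remaining quadratic factors as (3z - 8)(4z - 5).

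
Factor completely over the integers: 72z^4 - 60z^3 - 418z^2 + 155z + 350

By the rational root theorem, z = 5/2 is a root, giving the factor (2z - 5) and quotient 36z^3 + 60z^2 - 59z - 70.
Then z = -5/6 is a root, giving the factor (6z + 5) and quotient 6z^2 + 5z - 14.
The remaining quadratic factors as (z + 2)(6z - 7).

(2z - 5)(6z + 5)(6z - 7)(z + 2)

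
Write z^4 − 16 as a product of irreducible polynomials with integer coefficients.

(z + 2)(z − 2)(z^2 + 4)

Difference of squares twice: with A = z and B = 2, A⁴ − B⁴ = (A² − B²)(A² + B²), and A² − B² factors again.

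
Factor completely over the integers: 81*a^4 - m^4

(3*a + m)*(3*a - m)*(9*a^2 + m^2)

Difference of squares twice: with A = 3*a and B = m, A⁴ − B⁴ = (A² − B²)(A² + B²), and A² − B² factors again.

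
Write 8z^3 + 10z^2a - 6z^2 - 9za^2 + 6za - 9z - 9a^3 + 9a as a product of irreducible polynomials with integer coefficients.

(z - a)(2z + 3a - 3)(4z + 3a + 3)

Group: 2z(4z^2 - za + 3z - 3a^2 - 3a) + (3a - 3)(4z^2 - za + 3z - 3a^2 - 3a); both groups contain (4z^2 - za + 3z - 3a^2 - 3a), so (2z + 3a - 3) is a factor with cofactor 4z^2 - za + 3z - 3a^2 - 3a.
The cofactor groups again: 4z^2 - za + 3z - 3a^2 - 3a = z(4z + 3a + 3) - a(4z + 3a + 3); both groups contain (4z + 3a + 3), giving (z - a)(4z + 3a + 3).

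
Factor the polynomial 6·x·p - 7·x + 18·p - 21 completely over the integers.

Group as (6·x·p - 7·x) + (18·p - 21) = x·(6·p - 7) + 3·(6·p - 7).
Both groups share the factor (6·p - 7).

(6·p - 7)·(x + 3)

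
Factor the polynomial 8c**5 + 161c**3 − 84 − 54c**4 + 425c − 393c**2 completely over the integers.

By the rational root theorem, c = 4 is a root, so (c − 4) divides it; the quotient is 8c**4 − 22c**3 + 73c**2 − 101c + 21.
Next, c = 1/4 is a root, giving the factor (4c − 1) and quotient 2c**3 − 5c**2 + 17c − 21.
Continuing, c = 3/2 is a root, so (2c − 3) divides it; the quotient is c**2 − c + 7.
The quadratic c**2 − c + 7 has discriminant −27 < 0 and is irreducible over ℤ.

(2c − 3)(4c − 1)(c − 4)(c**2 − c + 7)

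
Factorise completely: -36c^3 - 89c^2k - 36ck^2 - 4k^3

Group: 9c(-4c^2 - 9ck - 2k^2) + 2k(-4c^2 - 9ck - 2k^2); both groups contain (-4c^2 - 9ck - 2k^2), so (9c + 2k) is a factor with cofactor -4c^2 - 9ck - 2k^2.
The cofactor groups again: -4c^2 - 9ck - 2k^2 = -4c(c + 2k) - k(c + 2k); both groups contain (c + 2k), giving -(4c + k)(c + 2k).

-(4c + k)(9c + 2k)(c + 2k)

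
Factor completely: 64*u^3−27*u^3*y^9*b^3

Factor out u^3 first: what remains is −27*y^9*b^3+64.
Recognize a difference of cubes with the parts 4 and 3*y^3*b.

−u^3*(3*y^3*b−4)*(9*y^6*b^2+12*y^3*b+16)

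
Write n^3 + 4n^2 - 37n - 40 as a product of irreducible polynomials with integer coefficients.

Among the possible rational roots, n = 5 is a root, giving the factor (n - 5) and quotient n^2 + 9n + 8.
The remaining quadratic factors as (n + 8)(n + 1).

(n + 1)(n + 8)(n - 5)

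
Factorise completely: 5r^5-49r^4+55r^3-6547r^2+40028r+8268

Among the possible rational roots, r = 13 is a root, so (r-13) is a factor; dividing leaves 5r^4+16r^3+263r^2-3128r-636.
Continuing, r = 6 is a root, so (r-6) is a factor; dividing leaves 5r^3+46r^2+539r+106.
Continuing, r = -1/5 is a root, so (5r+1) divides it; the quotient is r^2+9r+106.
The quadratic r^2+9r+106 has discriminant -343 < 0 and is irreducible over ℤ.

(5r+1)(r-13)(r-6)(r^2+9r+106)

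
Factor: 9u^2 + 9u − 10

(3u + 5)(3u − 2)

Need a pair with product 9·(−10) = −90 and sum 9: that's −6 and 15.
Split the middle term: 9u^2 − 6u + 15u − 10 = 3u(3u − 2) + 5(3u − 2).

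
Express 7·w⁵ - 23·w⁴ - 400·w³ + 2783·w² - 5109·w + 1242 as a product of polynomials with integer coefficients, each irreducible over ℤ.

Among the possible rational roots, w = 3 is a root, giving the factor (w - 3) and quotient 7·w⁴ - 2·w³ - 406·w² + 1565·w - 414.
Next, w = 2/7 is a root, so (7·w - 2) divides it; the quotient is w³ - 58·w + 207.
Continuing, w = -9 is a root, giving the factor (w + 9) and quotient w² - 9·w + 23.
The quadratic w² - 9·w + 23 has discriminant -11 < 0 and is irreducible over ℤ.

(7·w - 2)·(w + 9)·(w - 3)·(w² - 9·w + 23)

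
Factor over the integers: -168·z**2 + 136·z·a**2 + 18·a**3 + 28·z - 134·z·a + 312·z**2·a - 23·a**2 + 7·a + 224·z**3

(4·z + 2·a - 1)·(14·z + 9·a - 7)·(4·z + a)

Group: 4·z·(56·z**2 + 64·z·a - 42·z + 18·a**2 - 23·a + 7) + a·(56·z**2 + 64·z·a - 42·z + 18·a**2 - 23·a + 7); both groups contain (56·z**2 + 64·z·a - 42·z + 18·a**2 - 23·a + 7), so (4·z + a) is a factor with cofactor 56·z**2 + 64·z·a - 42·z + 18·a**2 - 23·a + 7.
The cofactor groups again: 56·z**2 + 64·z·a - 42·z + 18·a**2 - 23·a + 7 = 4·z·(14·z + 9·a - 7) + (2·a - 1)·(14·z + 9·a - 7); both groups contain (14·z + 9·a - 7), giving (4·z + 2·a - 1)·(14·z + 9·a - 7).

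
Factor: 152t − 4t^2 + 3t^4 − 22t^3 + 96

Testing divisors of the constant over divisors of the leading coefficient, t = −2 is a root, so (t + 2) divides it; the quotient is 3t^3 − 28t^2 + 52t + 48.
Continuing, t = 4 is a root, giving the factor (t − 4) and quotient 3t^2 − 16t − 12.
The remaining quadratic factors as (t − 6)(3t + 2).

(3t + 2)(t + 2)(t − 4)(t − 6)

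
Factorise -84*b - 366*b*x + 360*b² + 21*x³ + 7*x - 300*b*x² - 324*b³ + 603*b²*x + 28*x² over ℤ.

Group: 3*b*(-108*b² + 93*b*x + 84*b - 7*x² - 7*x) + (-3*x - 1)*(-108*b² + 93*b*x + 84*b - 7*x² - 7*x); both groups contain (-108*b² + 93*b*x + 84*b - 7*x² - 7*x), so (3*b - 3*x - 1) is a factor with cofactor -108*b² + 93*b*x + 84*b - 7*x² - 7*x.
The cofactor groups again: -108*b² + 93*b*x + 84*b - 7*x² - 7*x = -12*b*(9*b - 7*x - 7) + x*(9*b - 7*x - 7); both groups contain (9*b - 7*x - 7), giving -(12*b - x)*(9*b - 7*x - 7).

-(12*b - x)*(3*b - 3*x - 1)*(9*b - 7*x - 7)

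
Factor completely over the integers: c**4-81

(c+3)(c-3)(c**2+9)

Write as (c**2)² − (9)², then factor c**2-9 once more.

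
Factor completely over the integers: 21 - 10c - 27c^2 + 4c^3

Trying the rational-root candidates, c = -1 is a root, so (c + 1) divides it; the quotient is 4c^2 - 31c + 21.
The remaining quadratic factors as (c - 7)(4c - 3).

(4c - 3)(c + 1)(c - 7)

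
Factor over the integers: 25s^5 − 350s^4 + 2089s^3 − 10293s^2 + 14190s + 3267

Testing divisors of the constant over divisors of the leading coefficient, s = 11/5 is a root, so (5s − 11) is a factor; dividing leaves 5s^4 − 59s^3 + 288s^2 − 1425s − 297.
Next, s = 9 is a root, giving the factor (s − 9) and quotient 5s^3 − 14s^2 + 162s + 33.
Then s = −1/5 is a root, so (5s + 1) divides it; the quotient is s^2 − 3s + 33.
The quadratic s^2 − 3s + 33 has discriminant −123 < 0 and is irreducible over ℤ.

(5s + 1)(5s − 11)(s − 9)(s^2 − 3s + 33)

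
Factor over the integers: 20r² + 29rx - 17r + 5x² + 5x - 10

Group: 4r(5r + x + 2) + (5x - 5)(5r + x + 2); both groups contain (5r + x + 2).

(4r + 5x - 5)(5r + x + 2)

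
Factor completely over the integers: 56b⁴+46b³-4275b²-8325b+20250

By the rational root theorem, b = -15/4 is a root, so (4b+15) divides it; the quotient is 14b³-41b²-915b+1350.
Next, b = -15/2 is a root, so (2b+15) is a factor; dividing leaves 7b²-73b+90.
The remaining quadratic factors as (7b-10)(b-9).

(2b+15)(4b+15)(7b-10)(b-9)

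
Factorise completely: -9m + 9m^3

Pull out the common factor 9m; m^2 - 1 is a difference of squares.

9m(m + 1)(m - 1)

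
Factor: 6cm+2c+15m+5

Group as (6cm+2c) + (15m+5) = 2c(3m+1) + 5(3m+1).
Both groups share the factor (3m+1).

(2c+5)(3m+1)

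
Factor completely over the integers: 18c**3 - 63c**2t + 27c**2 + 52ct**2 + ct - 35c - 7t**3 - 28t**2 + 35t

(3c - 7t + 7)(6c - t - 5)(c - t)

Group: 6c(3c**2 - 10ct + 7c + 7t**2 - 7t) + (-t - 5)(3c**2 - 10ct + 7c + 7t**2 - 7t); both groups contain (3c**2 - 10ct + 7c + 7t**2 - 7t), so (6c - t - 5) is a factor with cofactor 3c**2 - 10ct + 7c + 7t**2 - 7t.
The cofactor groups again: 3c**2 - 10ct + 7c + 7t**2 - 7t = c(3c - 7t + 7) - t(3c - 7t + 7); both groups contain (3c - 7t + 7), giving (c - t)(3c - 7t + 7).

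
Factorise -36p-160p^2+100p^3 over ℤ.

Pull out the common factor 4p, then factor the remaining trinomial.

4p(5p+1)(5p-9)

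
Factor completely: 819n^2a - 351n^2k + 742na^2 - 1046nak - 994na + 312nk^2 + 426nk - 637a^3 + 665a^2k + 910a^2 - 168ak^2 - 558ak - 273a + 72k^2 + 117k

Group: 9n(91na - 39nk - 49a^2 + 21ak + 21a - 9k) + (13a - 8k - 13)(91na - 39nk - 49a^2 + 21ak + 21a - 9k); both groups contain (91na - 39nk - 49a^2 + 21ak + 21a - 9k), so (9n + 13a - 8k - 13) is a factor with cofactor 91na - 39nk - 49a^2 + 21ak + 21a - 9k.
The cofactor groups again: 91na - 39nk - 49a^2 + 21ak + 21a - 9k = 13n(7a - 3k) + (-7a + 3)(7a - 3k); both groups contain (7a - 3k), giving (13n - 7a + 3)(7a - 3k).

(13n - 7a + 3)(9n + 13a - 8k - 13)(7a - 3k)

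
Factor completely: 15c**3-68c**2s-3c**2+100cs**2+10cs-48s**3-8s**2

(3c-4s)(5c-6s-1)(c-2s)

Group: 5c(3c**2-10cs+8s**2) + (-6s-1)(3c**2-10cs+8s**2); both groups contain (3c**2-10cs+8s**2), so (5c-6s-1) is a factor with cofactor 3c**2-10cs+8s**2.
The cofactor groups again: 3c**2-10cs+8s**2 = 3c(c-2s) - 4s(c-2s); both groups contain (c-2s), giving (3c-4s)(c-2s).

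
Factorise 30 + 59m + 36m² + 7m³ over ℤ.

Among the possible rational roots, m = -1 is a root, so (m + 1) divides it; the quotient is 7m² + 29m + 30.
The remaining quadratic factors as (m + 2)(7m + 15).

(7m + 15)(m + 1)(m + 2)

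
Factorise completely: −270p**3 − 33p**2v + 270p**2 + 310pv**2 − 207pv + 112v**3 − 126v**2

−(5p + 2v)(6p − 7v)(9p + 8v − 9)

Group: 6p(−45p**2 − 58pv + 45p − 16v**2 + 18v) − 7v(−45p**2 − 58pv + 45p − 16v**2 + 18v); both groups contain (−45p**2 − 58pv + 45p − 16v**2 + 18v), so (6p − 7v) is a factor with cofactor −45p**2 − 58pv + 45p − 16v**2 + 18v.
The cofactor groups again: −45p**2 − 58pv + 45p − 16v**2 + 18v = −9p(5p + 2v) + (−8v + 9)(5p + 2v); both groups contain (5p + 2v), giving −(9p + 8v − 9)(5p + 2v).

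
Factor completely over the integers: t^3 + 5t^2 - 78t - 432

Trying the rational-root candidates, t = 9 is a root, so (t - 9) divides it; the quotient is t^2 + 14t + 48.
The remaining quadratic factors as (t + 6)(t + 8).

(t + 6)(t + 8)(t - 9)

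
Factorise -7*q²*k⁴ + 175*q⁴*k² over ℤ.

7*k²*q²*(5*q - k)*(5*q + k)

Pull out the common factor 7*q²*k²; 25*q² - k² is a difference of squares.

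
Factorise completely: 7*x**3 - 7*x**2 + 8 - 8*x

Group as (7*x**3 - 8*x) + (-7*x**2 + 8) = x*(7*x**2 - 8) - (7*x**2 - 8).
Both groups share the factor (7*x**2 - 8).

(x - 1)*(7*x**2 - 8)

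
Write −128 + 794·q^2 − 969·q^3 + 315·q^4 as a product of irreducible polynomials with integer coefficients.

By the rational root theorem, q = 8/5 is a root, giving the factor (5·q − 8) and quotient 63·q^3 − 93·q^2 + 10·q + 16.
Continuing, q = −1/3 is a root, giving the factor (3·q + 1) and quotient 21·q^2 − 38·q + 16.
The remaining quadratic factors as (7·q − 8)(3·q − 2).

(3·q + 1)·(3·q − 2)·(5·q − 8)·(7·q − 8)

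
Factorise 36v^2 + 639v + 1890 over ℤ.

9(4v + 15)(v + 14)

Pull out the common factor 9, then factor the remaining trinomial.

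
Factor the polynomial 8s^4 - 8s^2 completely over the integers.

Factor out 8s^2, leaving s^2 - 1, which is a difference of two squares.

8s^2(s + 1)(s - 1)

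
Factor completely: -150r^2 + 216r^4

6r^2(6r + 5)(6r - 5)

Pull out the common factor 6r^2; 36r^2 - 25 is a difference of squares.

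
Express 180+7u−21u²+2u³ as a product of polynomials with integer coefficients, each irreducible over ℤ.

By the rational root theorem, u = −5/2 is a root, so (2u+5) divides it; the quotient is u²−13u+36.
The remaining quadratic factors as (u−4)(u−9).

(2u+5)(u−4)(u−9)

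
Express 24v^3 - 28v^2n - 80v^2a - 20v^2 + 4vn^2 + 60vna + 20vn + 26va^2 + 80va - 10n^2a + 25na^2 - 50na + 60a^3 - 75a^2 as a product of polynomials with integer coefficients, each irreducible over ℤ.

(2v - 2n - 3a)(2v - 5a)(6v - n + 4a - 5)

Group: 2v(12v^2 - 2vn - 22va - 10v + 5na - 20a^2 + 25a) + (-2n - 3a)(12v^2 - 2vn - 22va - 10v + 5na - 20a^2 + 25a); both groups contain (12v^2 - 2vn - 22va - 10v + 5na - 20a^2 + 25a), so (2v - 2n - 3a) is a factor with cofactor 12v^2 - 2vn - 22va - 10v + 5na - 20a^2 + 25a.
The cofactor groups again: 12v^2 - 2vn - 22va - 10v + 5na - 20a^2 + 25a = 2v(6v - n + 4a - 5) - 5a(6v - n + 4a - 5); both groups contain (6v - n + 4a - 5), giving (2v - 5a)(6v - n + 4a - 5).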